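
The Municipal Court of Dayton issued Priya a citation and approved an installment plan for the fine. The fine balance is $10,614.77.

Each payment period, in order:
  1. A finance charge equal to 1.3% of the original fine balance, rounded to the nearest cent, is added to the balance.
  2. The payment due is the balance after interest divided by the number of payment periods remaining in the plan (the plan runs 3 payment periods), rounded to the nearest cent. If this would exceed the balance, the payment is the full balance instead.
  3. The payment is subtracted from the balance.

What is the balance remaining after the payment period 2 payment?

$3,653.25

Payment period 1: $10,614.77 +$137.99 interest = $10,752.76; pay $3,584.25 → $7,168.51
Payment period 2: $7,168.51 +$137.99 interest = $7,306.50; pay $3,653.25 → $3,653.25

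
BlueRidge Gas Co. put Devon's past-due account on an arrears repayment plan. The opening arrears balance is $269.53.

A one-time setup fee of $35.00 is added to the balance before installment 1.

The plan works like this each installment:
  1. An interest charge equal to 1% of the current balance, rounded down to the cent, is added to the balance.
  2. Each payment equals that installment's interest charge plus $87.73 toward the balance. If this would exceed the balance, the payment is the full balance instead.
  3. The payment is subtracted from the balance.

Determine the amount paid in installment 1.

$90.77

Installment 1: opening $304.53; interest $3.04 → $307.57; payment $90.77; balance $216.80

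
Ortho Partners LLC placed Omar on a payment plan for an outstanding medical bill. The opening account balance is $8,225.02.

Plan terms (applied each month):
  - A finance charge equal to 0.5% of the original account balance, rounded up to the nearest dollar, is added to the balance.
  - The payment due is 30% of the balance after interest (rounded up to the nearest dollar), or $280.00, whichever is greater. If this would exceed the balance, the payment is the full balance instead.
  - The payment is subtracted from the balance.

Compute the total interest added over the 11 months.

# | Opening | Interest | Payment | End bal
1 | $8,225.02 | $42.00 | $2,481.00 | $5,786.02
2 | $5,786.02 | $42.00 | $1,749.00 | $4,079.02
3 | $4,079.02 | $42.00 | $1,237.00 | $2,884.02
4 | $2,884.02 | $42.00 | $878.00 | $2,048.02
5 | $2,048.02 | $42.00 | $628.00 | $1,462.02
6 | $1,462.02 | $42.00 | $452.00 | $1,052.02
7 | $1,052.02 | $42.00 | $329.00 | $765.02
8 | $765.02 | $42.00 | $280.00 | $527.02
9 | $527.02 | $42.00 | $280.00 | $289.02
10 | $289.02 | $42.00 | $280.00 | $51.02
11 | $51.02 | $42.00 | $93.02 | $0.00
Total interest: $42.00 + $42.00 + $42.00 + $42.00 + $42.00 + $42.00 + $42.00 + $42.00 + $42.00 + $42.00 + $42.00 = $462.00

$462.00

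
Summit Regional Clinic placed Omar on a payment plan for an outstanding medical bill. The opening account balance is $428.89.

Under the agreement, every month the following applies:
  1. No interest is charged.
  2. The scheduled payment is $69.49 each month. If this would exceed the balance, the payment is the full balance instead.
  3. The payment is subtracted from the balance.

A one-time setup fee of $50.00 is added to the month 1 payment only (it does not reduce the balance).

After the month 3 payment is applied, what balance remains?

$220.42

# | Opening | Payment | Fee | End bal
1 | $428.89 | $69.49 | $50.00 | $359.40
2 | $359.40 | $69.49 | — | $289.91
3 | $289.91 | $69.49 | — | $220.42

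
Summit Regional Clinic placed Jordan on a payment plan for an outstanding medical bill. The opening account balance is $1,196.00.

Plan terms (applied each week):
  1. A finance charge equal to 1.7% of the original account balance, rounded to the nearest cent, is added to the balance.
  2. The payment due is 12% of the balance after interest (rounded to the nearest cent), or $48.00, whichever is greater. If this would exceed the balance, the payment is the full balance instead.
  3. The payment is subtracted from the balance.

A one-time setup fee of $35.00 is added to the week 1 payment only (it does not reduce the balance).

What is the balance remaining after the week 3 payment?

Week 1: $1,196.00 +$20.33 interest = $1,216.33; pay $145.96 (+ $35.00 fee) → $1,070.37
Week 2: $1,070.37 +$20.33 interest = $1,090.70; pay $130.88 → $959.82
Week 3: $959.82 +$20.33 interest = $980.15; pay $117.62 → $862.53

$862.53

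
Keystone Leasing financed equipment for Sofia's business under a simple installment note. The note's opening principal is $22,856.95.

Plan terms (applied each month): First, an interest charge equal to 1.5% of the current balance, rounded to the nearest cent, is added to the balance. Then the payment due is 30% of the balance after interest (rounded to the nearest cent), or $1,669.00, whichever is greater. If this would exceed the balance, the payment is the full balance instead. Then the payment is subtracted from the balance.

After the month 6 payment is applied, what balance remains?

$2,531.54

Month 1: $22,856.95 +$342.85 interest = $23,199.80; pay $6,959.94 → $16,239.86
Month 2: $16,239.86 +$243.60 interest = $16,483.46; pay $4,945.04 → $11,538.42
Month 3: $11,538.42 +$173.08 interest = $11,711.50; pay $3,513.45 → $8,198.05
Month 4: $8,198.05 +$122.97 interest = $8,321.02; pay $2,496.31 → $5,824.71
Month 5: $5,824.71 +$87.37 interest = $5,912.08; pay $1,773.62 → $4,138.46
Month 6: $4,138.46 +$62.08 interest = $4,200.54; pay $1,669.00 → $2,531.54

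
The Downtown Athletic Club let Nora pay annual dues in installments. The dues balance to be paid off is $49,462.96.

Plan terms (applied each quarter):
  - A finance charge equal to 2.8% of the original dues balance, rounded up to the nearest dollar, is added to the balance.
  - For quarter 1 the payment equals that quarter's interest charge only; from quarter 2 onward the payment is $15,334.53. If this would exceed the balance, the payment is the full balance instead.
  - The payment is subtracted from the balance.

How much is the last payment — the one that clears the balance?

Quarter 1: opening $49,462.96; interest $1,385.00 → $50,847.96; payment $1,385.00; balance $49,462.96
Quarter 2: opening $49,462.96; interest $1,385.00 → $50,847.96; payment $15,334.53; balance $35,513.43
Quarter 3: opening $35,513.43; interest $1,385.00 → $36,898.43; payment $15,334.53; balance $21,563.90
Quarter 4: opening $21,563.90; interest $1,385.00 → $22,948.90; payment $15,334.53; balance $7,614.37
Quarter 5: opening $7,614.37; interest $1,385.00 → $8,999.37; payment $8,999.37; balance $0.00

$8,999.37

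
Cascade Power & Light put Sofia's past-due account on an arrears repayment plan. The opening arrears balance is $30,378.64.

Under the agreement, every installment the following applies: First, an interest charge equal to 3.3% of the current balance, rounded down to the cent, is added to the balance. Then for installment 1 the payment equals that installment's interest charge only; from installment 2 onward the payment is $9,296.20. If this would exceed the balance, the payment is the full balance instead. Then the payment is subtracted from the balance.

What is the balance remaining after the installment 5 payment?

$0.00

Installment 1: opening $30,378.64; interest $1,002.49 → $31,381.13; payment $1,002.49; balance $30,378.64
Installment 2: opening $30,378.64; interest $1,002.49 → $31,381.13; payment $9,296.20; balance $22,084.93
Installment 3: opening $22,084.93; interest $728.80 → $22,813.73; payment $9,296.20; balance $13,517.53
Installment 4: opening $13,517.53; interest $446.07 → $13,963.60; payment $9,296.20; balance $4,667.40
Installment 5: opening $4,667.40; interest $154.02 → $4,821.42; payment $4,821.42; balance $0.00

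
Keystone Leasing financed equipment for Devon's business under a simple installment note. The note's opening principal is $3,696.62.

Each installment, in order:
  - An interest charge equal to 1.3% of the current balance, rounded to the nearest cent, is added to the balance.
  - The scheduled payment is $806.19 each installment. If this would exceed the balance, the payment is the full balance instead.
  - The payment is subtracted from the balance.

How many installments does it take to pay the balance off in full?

Installment 1: opening $3,696.62; interest $48.06 → $3,744.68; payment $806.19; balance $2,938.49
Installment 2: opening $2,938.49; interest $38.20 → $2,976.69; payment $806.19; balance $2,170.50
Installment 3: opening $2,170.50; interest $28.22 → $2,198.72; payment $806.19; balance $1,392.53
Installment 4: opening $1,392.53; interest $18.10 → $1,410.63; payment $806.19; balance $604.44
Installment 5: opening $604.44; interest $7.86 → $612.30; payment $612.30; balance $0.00
Balance reaches $0.00 in installment 5.

5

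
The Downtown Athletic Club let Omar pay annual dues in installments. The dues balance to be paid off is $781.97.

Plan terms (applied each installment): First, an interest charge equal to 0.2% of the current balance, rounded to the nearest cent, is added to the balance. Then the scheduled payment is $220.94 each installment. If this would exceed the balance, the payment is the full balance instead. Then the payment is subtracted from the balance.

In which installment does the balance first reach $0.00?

Installment 1: $781.97 +$1.56 interest = $783.53; pay $220.94 → $562.59
Installment 2: $562.59 +$1.13 interest = $563.72; pay $220.94 → $342.78
Installment 3: $342.78 +$0.69 interest = $343.47; pay $220.94 → $122.53
Installment 4: $122.53 +$0.25 interest = $122.78; pay $122.78 → $0.00
Balance reaches $0.00 in installment 4.

4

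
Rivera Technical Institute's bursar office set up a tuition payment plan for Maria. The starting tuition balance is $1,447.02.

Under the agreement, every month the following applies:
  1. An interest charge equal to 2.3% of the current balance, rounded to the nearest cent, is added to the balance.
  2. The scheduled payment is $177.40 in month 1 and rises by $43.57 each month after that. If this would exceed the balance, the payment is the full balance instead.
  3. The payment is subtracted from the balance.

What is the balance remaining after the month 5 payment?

$246.67

Month 1: $1,447.02 +$33.28 interest = $1,480.30; pay $177.40 → $1,302.90
Month 2: $1,302.90 +$29.97 interest = $1,332.87; pay $220.97 → $1,111.90
Month 3: $1,111.90 +$25.57 interest = $1,137.47; pay $264.54 → $872.93
Month 4: $872.93 +$20.08 interest = $893.01; pay $308.11 → $584.90
Month 5: $584.90 +$13.45 interest = $598.35; pay $351.68 → $246.67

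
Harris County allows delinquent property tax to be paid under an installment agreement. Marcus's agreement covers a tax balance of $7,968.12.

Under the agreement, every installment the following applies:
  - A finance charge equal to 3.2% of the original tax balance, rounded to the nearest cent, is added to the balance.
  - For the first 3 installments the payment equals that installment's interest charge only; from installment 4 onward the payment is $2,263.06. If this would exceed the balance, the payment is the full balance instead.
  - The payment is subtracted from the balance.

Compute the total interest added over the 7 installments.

$1,784.86

# | Opening | Interest | Payment | End bal
1 | $7,968.12 | $254.98 | $254.98 | $7,968.12
2 | $7,968.12 | $254.98 | $254.98 | $7,968.12
3 | $7,968.12 | $254.98 | $254.98 | $7,968.12
4 | $7,968.12 | $254.98 | $2,263.06 | $5,960.04
5 | $5,960.04 | $254.98 | $2,263.06 | $3,951.96
6 | $3,951.96 | $254.98 | $2,263.06 | $1,943.88
7 | $1,943.88 | $254.98 | $2,198.86 | $0.00
Total interest: $254.98 + $254.98 + $254.98 + $254.98 + $254.98 + $254.98 + $254.98 = $1,784.86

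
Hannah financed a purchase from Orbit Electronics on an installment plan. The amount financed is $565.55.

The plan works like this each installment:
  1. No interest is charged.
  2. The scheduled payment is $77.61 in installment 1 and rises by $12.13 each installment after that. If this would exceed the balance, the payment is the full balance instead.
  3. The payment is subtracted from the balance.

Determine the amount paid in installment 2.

Installment 1: opening $565.55; payment $77.61; balance $487.94
Installment 2: opening $487.94; payment $89.74; balance $398.20

$89.74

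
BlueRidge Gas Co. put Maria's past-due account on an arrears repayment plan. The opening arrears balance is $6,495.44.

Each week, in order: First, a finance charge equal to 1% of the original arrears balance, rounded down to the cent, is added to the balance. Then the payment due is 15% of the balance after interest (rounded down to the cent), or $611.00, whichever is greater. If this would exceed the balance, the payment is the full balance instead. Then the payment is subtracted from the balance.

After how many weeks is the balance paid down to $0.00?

Week 1: $6,495.44 +$64.95 interest = $6,560.39; pay $984.05 → $5,576.34
Week 2: $5,576.34 +$64.95 interest = $5,641.29; pay $846.19 → $4,795.10
Week 3: $4,795.10 +$64.95 interest = $4,860.05; pay $729.00 → $4,131.05
Week 4: $4,131.05 +$64.95 interest = $4,196.00; pay $629.40 → $3,566.60
Week 5: $3,566.60 +$64.95 interest = $3,631.55; pay $611.00 → $3,020.55
Week 6: $3,020.55 +$64.95 interest = $3,085.50; pay $611.00 → $2,474.50
Week 7: $2,474.50 +$64.95 interest = $2,539.45; pay $611.00 → $1,928.45
Week 8: $1,928.45 +$64.95 interest = $1,993.40; pay $611.00 → $1,382.40
Week 9: $1,382.40 +$64.95 interest = $1,447.35; pay $611.00 → $836.35
Week 10: $836.35 +$64.95 interest = $901.30; pay $611.00 → $290.30
Week 11: $290.30 +$64.95 interest = $355.25; pay $355.25 → $0.00
Balance reaches $0.00 in week 11.

11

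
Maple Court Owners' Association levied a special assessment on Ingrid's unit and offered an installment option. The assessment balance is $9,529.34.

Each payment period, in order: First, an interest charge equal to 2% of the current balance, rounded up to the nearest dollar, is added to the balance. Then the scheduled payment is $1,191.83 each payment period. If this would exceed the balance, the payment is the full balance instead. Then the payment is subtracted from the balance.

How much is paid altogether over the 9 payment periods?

$10,494.34

Payment period 1: opening $9,529.34; interest $191.00 → $9,720.34; payment $1,191.83; balance $8,528.51
Payment period 2: opening $8,528.51; interest $171.00 → $8,699.51; payment $1,191.83; balance $7,507.68
Payment period 3: opening $7,507.68; interest $151.00 → $7,658.68; payment $1,191.83; balance $6,466.85
Payment period 4: opening $6,466.85; interest $130.00 → $6,596.85; payment $1,191.83; balance $5,405.02
Payment period 5: opening $5,405.02; interest $109.00 → $5,514.02; payment $1,191.83; balance $4,322.19
Payment period 6: opening $4,322.19; interest $87.00 → $4,409.19; payment $1,191.83; balance $3,217.36
Payment period 7: opening $3,217.36; interest $65.00 → $3,282.36; payment $1,191.83; balance $2,090.53
Payment period 8: opening $2,090.53; interest $42.00 → $2,132.53; payment $1,191.83; balance $940.70
Payment period 9: opening $940.70; interest $19.00 → $959.70; payment $959.70; balance $0.00
Total paid: $10,494.34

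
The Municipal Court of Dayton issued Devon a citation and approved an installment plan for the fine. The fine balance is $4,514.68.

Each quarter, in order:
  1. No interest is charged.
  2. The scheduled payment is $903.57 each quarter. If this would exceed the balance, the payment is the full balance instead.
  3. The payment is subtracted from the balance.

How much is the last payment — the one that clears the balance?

$900.40

Quarter 1: opening $4,514.68; payment $903.57; balance $3,611.11
Quarter 2: opening $3,611.11; payment $903.57; balance $2,707.54
Quarter 3: opening $2,707.54; payment $903.57; balance $1,803.97
Quarter 4: opening $1,803.97; payment $903.57; balance $900.40
Quarter 5: opening $900.40; payment $900.40; balance $0.00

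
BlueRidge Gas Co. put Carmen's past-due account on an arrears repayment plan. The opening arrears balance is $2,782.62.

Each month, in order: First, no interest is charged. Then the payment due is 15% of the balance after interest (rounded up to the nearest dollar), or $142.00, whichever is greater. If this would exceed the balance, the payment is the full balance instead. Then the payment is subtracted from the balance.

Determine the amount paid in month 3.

$302.00

Month 1: $2,782.62 − $418.00 → $2,364.62
Month 2: $2,364.62 − $355.00 → $2,009.62
Month 3: $2,009.62 − $302.00 → $1,707.62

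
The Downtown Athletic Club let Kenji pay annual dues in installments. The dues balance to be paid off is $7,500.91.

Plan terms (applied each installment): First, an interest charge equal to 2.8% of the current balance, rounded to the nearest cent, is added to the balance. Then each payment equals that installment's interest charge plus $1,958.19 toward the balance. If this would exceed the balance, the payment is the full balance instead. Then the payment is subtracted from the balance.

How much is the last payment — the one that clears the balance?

$1,671.88

Installment 1: $7,500.91 +$210.03 interest = $7,710.94; pay $2,168.22 → $5,542.72
Installment 2: $5,542.72 +$155.20 interest = $5,697.92; pay $2,113.39 → $3,584.53
Installment 3: $3,584.53 +$100.37 interest = $3,684.90; pay $2,058.56 → $1,626.34
Installment 4: $1,626.34 +$45.54 interest = $1,671.88; pay $1,671.88 → $0.00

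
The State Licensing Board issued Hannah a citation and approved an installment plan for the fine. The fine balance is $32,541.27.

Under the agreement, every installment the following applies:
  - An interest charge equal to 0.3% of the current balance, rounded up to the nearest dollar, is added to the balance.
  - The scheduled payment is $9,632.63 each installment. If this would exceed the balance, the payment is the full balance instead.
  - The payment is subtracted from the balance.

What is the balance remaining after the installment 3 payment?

# | Opening | Interest | Payment | End bal
1 | $32,541.27 | $98.00 | $9,632.63 | $23,006.64
2 | $23,006.64 | $70.00 | $9,632.63 | $13,444.01
3 | $13,444.01 | $41.00 | $9,632.63 | $3,852.38

$3,852.38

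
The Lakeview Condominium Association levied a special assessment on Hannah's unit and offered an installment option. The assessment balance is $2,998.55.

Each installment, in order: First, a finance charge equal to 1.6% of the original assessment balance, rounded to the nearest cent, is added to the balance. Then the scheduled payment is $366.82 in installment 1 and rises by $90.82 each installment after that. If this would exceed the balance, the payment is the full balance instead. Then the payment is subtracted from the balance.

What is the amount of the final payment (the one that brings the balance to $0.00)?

$544.13

Installment 1: opening $2,998.55; interest $47.98 → $3,046.53; payment $366.82; balance $2,679.71
Installment 2: opening $2,679.71; interest $47.98 → $2,727.69; payment $457.64; balance $2,270.05
Installment 3: opening $2,270.05; interest $47.98 → $2,318.03; payment $548.46; balance $1,769.57
Installment 4: opening $1,769.57; interest $47.98 → $1,817.55; payment $639.28; balance $1,178.27
Installment 5: opening $1,178.27; interest $47.98 → $1,226.25; payment $730.10; balance $496.15
Installment 6: opening $496.15; interest $47.98 → $544.13; payment $544.13; balance $0.00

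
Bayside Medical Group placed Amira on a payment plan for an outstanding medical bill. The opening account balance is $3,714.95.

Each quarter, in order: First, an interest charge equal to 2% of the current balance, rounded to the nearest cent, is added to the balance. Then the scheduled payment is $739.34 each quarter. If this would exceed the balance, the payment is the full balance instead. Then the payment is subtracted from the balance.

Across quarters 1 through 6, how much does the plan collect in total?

$3,955.83

Quarter 1: $3,714.95 +$74.30 interest = $3,789.25; pay $739.34 → $3,049.91
Quarter 2: $3,049.91 +$61.00 interest = $3,110.91; pay $739.34 → $2,371.57
Quarter 3: $2,371.57 +$47.43 interest = $2,419.00; pay $739.34 → $1,679.66
Quarter 4: $1,679.66 +$33.59 interest = $1,713.25; pay $739.34 → $973.91
Quarter 5: $973.91 +$19.48 interest = $993.39; pay $739.34 → $254.05
Quarter 6: $254.05 +$5.08 interest = $259.13; pay $259.13 → $0.00
Total paid: $3,955.83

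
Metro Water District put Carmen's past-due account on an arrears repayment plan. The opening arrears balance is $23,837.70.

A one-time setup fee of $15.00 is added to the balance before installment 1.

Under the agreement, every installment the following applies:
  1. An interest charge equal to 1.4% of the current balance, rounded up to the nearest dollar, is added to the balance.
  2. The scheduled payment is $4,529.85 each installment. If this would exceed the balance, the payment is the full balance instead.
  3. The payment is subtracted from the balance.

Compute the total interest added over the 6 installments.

$1,109.00

Installment 1: $23,852.70 +$334.00 interest = $24,186.70; pay $4,529.85 → $19,656.85
Installment 2: $19,656.85 +$276.00 interest = $19,932.85; pay $4,529.85 → $15,403.00
Installment 3: $15,403.00 +$216.00 interest = $15,619.00; pay $4,529.85 → $11,089.15
Installment 4: $11,089.15 +$156.00 interest = $11,245.15; pay $4,529.85 → $6,715.30
Installment 5: $6,715.30 +$95.00 interest = $6,810.30; pay $4,529.85 → $2,280.45
Installment 6: $2,280.45 +$32.00 interest = $2,312.45; pay $2,312.45 → $0.00
Total interest: $334.00 + $276.00 + $216.00 + $156.00 + $95.00 + $32.00 = $1,109.00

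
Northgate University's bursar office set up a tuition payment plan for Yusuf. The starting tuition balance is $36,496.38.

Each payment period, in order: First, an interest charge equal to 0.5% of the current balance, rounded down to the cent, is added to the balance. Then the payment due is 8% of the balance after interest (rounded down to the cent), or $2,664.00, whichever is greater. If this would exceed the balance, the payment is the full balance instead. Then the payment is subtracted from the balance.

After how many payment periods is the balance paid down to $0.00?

Payment period 1: opening $36,496.38; interest $182.48 → $36,678.86; payment $2,934.30; balance $33,744.56
Payment period 2: opening $33,744.56; interest $168.72 → $33,913.28; payment $2,713.06; balance $31,200.22
Payment period 3: opening $31,200.22; interest $156.00 → $31,356.22; payment $2,664.00; balance $28,692.22
Payment period 4: opening $28,692.22; interest $143.46 → $28,835.68; payment $2,664.00; balance $26,171.68
Payment period 5: opening $26,171.68; interest $130.85 → $26,302.53; payment $2,664.00; balance $23,638.53
Payment period 6: opening $23,638.53; interest $118.19 → $23,756.72; payment $2,664.00; balance $21,092.72
Payment period 7: opening $21,092.72; interest $105.46 → $21,198.18; payment $2,664.00; balance $18,534.18
Payment period 8: opening $18,534.18; interest $92.67 → $18,626.85; payment $2,664.00; balance $15,962.85
Payment period 9: opening $15,962.85; interest $79.81 → $16,042.66; payment $2,664.00; balance $13,378.66
Payment period 10: opening $13,378.66; interest $66.89 → $13,445.55; payment $2,664.00; balance $10,781.55
Payment period 11: opening $10,781.55; interest $53.90 → $10,835.45; payment $2,664.00; balance $8,171.45
Payment period 12: opening $8,171.45; interest $40.85 → $8,212.30; payment $2,664.00; balance $5,548.30
Payment period 13: opening $5,548.30; interest $27.74 → $5,576.04; payment $2,664.00; balance $2,912.04
Payment period 14: opening $2,912.04; interest $14.56 → $2,926.60; payment $2,664.00; balance $262.60
Payment period 15: opening $262.60; interest $1.31 → $263.91; payment $263.91; balance $0.00
Balance reaches $0.00 in payment period 15.

15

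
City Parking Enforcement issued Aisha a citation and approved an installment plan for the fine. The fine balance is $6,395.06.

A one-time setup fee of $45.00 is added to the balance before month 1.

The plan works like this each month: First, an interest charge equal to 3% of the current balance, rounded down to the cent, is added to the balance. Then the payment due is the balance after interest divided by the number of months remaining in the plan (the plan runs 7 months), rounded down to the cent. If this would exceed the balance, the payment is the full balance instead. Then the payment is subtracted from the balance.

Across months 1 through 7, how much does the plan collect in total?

$7,260.98

Month 1: opening $6,440.06; interest $193.20 → $6,633.26; payment $947.60; balance $5,685.66
Month 2: opening $5,685.66; interest $170.56 → $5,856.22; payment $976.03; balance $4,880.19
Month 3: opening $4,880.19; interest $146.40 → $5,026.59; payment $1,005.31; balance $4,021.28
Month 4: opening $4,021.28; interest $120.63 → $4,141.91; payment $1,035.47; balance $3,106.44
Month 5: opening $3,106.44; interest $93.19 → $3,199.63; payment $1,066.54; balance $2,133.09
Month 6: opening $2,133.09; interest $63.99 → $2,197.08; payment $1,098.54; balance $1,098.54
Month 7: opening $1,098.54; interest $32.95 → $1,131.49; payment $1,131.49; balance $0.00
Total paid: $7,260.98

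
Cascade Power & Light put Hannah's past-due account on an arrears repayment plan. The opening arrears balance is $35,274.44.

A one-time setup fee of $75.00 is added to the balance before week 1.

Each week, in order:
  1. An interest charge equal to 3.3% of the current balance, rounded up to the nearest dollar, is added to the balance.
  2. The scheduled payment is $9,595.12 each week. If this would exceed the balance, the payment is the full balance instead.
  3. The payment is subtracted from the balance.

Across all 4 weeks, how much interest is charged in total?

$2,963.00

Week 1: $35,349.44 +$1,167.00 interest = $36,516.44; pay $9,595.12 → $26,921.32
Week 2: $26,921.32 +$889.00 interest = $27,810.32; pay $9,595.12 → $18,215.20
Week 3: $18,215.20 +$602.00 interest = $18,817.20; pay $9,595.12 → $9,222.08
Week 4: $9,222.08 +$305.00 interest = $9,527.08; pay $9,527.08 → $0.00
Total interest: $1,167.00 + $889.00 + $602.00 + $305.00 = $2,963.00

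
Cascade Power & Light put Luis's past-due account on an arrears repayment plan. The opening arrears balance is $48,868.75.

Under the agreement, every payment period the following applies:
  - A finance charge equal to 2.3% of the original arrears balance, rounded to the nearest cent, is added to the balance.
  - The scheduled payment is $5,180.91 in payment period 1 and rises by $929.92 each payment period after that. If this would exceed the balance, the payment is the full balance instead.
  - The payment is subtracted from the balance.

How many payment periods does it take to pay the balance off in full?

Payment period 1: opening $48,868.75; interest $1,123.98 → $49,992.73; payment $5,180.91; balance $44,811.82
Payment period 2: opening $44,811.82; interest $1,123.98 → $45,935.80; payment $6,110.83; balance $39,824.97
Payment period 3: opening $39,824.97; interest $1,123.98 → $40,948.95; payment $7,040.75; balance $33,908.20
Payment period 4: opening $33,908.20; interest $1,123.98 → $35,032.18; payment $7,970.67; balance $27,061.51
Payment period 5: opening $27,061.51; interest $1,123.98 → $28,185.49; payment $8,900.59; balance $19,284.90
Payment period 6: opening $19,284.90; interest $1,123.98 → $20,408.88; payment $9,830.51; balance $10,578.37
Payment period 7: opening $10,578.37; interest $1,123.98 → $11,702.35; payment $10,760.43; balance $941.92
Payment period 8: opening $941.92; interest $1,123.98 → $2,065.90; payment $2,065.90; balance $0.00
Balance reaches $0.00 in payment period 8.

8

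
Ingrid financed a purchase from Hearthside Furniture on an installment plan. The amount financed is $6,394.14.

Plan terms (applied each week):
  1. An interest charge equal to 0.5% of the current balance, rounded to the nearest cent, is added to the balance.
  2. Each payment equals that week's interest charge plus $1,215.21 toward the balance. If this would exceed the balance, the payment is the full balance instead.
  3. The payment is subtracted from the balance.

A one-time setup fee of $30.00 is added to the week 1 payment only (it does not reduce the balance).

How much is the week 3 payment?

$1,235.03

Week 1: $6,394.14 +$31.97 interest = $6,426.11; pay $1,247.18 (+ $30.00 fee) → $5,178.93
Week 2: $5,178.93 +$25.89 interest = $5,204.82; pay $1,241.10 → $3,963.72
Week 3: $3,963.72 +$19.82 interest = $3,983.54; pay $1,235.03 → $2,748.51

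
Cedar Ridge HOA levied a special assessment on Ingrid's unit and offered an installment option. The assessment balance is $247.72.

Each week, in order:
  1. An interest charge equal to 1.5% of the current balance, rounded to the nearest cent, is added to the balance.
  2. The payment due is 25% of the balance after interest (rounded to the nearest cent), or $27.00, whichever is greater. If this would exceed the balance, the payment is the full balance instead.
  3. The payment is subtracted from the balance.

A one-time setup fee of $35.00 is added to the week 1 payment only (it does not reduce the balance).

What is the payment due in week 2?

$47.85

Week 1: opening $247.72; interest $3.72 → $251.44; payment $62.86 (+ $35.00 fee); balance $188.58
Week 2: opening $188.58; interest $2.83 → $191.41; payment $47.85; balance $143.56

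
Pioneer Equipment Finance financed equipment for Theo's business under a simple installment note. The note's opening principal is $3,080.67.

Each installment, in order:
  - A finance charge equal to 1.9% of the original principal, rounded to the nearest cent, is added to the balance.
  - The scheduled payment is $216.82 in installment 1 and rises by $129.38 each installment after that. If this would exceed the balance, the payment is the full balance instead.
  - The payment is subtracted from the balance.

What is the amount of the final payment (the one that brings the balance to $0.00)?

$248.76

Installment 1: $3,080.67 +$58.53 interest = $3,139.20; pay $216.82 → $2,922.38
Installment 2: $2,922.38 +$58.53 interest = $2,980.91; pay $346.20 → $2,634.71
Installment 3: $2,634.71 +$58.53 interest = $2,693.24; pay $475.58 → $2,217.66
Installment 4: $2,217.66 +$58.53 interest = $2,276.19; pay $604.96 → $1,671.23
Installment 5: $1,671.23 +$58.53 interest = $1,729.76; pay $734.34 → $995.42
Installment 6: $995.42 +$58.53 interest = $1,053.95; pay $863.72 → $190.23
Installment 7: $190.23 +$58.53 interest = $248.76; pay $248.76 → $0.00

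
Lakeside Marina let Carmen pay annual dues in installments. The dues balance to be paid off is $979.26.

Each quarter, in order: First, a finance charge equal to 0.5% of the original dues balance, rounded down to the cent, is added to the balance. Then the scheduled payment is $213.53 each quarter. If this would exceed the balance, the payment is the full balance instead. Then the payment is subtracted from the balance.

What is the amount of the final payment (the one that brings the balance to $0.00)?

$149.59

Quarter 1: $979.26 +$4.89 interest = $984.15; pay $213.53 → $770.62
Quarter 2: $770.62 +$4.89 interest = $775.51; pay $213.53 → $561.98
Quarter 3: $561.98 +$4.89 interest = $566.87; pay $213.53 → $353.34
Quarter 4: $353.34 +$4.89 interest = $358.23; pay $213.53 → $144.70
Quarter 5: $144.70 +$4.89 interest = $149.59; pay $149.59 → $0.00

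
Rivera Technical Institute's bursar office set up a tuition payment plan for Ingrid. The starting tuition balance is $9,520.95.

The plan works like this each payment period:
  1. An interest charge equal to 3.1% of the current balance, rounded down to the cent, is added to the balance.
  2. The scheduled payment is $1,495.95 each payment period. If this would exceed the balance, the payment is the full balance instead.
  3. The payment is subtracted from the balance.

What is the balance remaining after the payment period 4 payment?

Payment period 1: $9,520.95 +$295.14 interest = $9,816.09; pay $1,495.95 → $8,320.14
Payment period 2: $8,320.14 +$257.92 interest = $8,578.06; pay $1,495.95 → $7,082.11
Payment period 3: $7,082.11 +$219.54 interest = $7,301.65; pay $1,495.95 → $5,805.70
Payment period 4: $5,805.70 +$179.97 interest = $5,985.67; pay $1,495.95 → $4,489.72

$4,489.72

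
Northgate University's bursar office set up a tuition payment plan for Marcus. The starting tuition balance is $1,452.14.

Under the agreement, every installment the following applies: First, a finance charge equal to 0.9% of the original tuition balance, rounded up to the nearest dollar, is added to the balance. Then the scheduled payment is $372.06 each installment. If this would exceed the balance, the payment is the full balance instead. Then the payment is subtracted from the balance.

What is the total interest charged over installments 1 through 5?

$70.00

Installment 1: opening $1,452.14; interest $14.00 → $1,466.14; payment $372.06; balance $1,094.08
Installment 2: opening $1,094.08; interest $14.00 → $1,108.08; payment $372.06; balance $736.02
Installment 3: opening $736.02; interest $14.00 → $750.02; payment $372.06; balance $377.96
Installment 4: opening $377.96; interest $14.00 → $391.96; payment $372.06; balance $19.90
Installment 5: opening $19.90; interest $14.00 → $33.90; payment $33.90; balance $0.00
Total interest: $14.00 + $14.00 + $14.00 + $14.00 + $14.00 = $70.00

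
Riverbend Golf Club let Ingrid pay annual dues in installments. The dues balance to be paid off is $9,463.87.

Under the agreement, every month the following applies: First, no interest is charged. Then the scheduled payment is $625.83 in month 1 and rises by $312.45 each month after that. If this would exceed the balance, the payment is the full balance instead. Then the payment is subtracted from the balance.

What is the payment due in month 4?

Month 1: $9,463.87 − $625.83 → $8,838.04
Month 2: $8,838.04 − $938.28 → $7,899.76
Month 3: $7,899.76 − $1,250.73 → $6,649.03
Month 4: $6,649.03 − $1,563.18 → $5,085.85

$1,563.18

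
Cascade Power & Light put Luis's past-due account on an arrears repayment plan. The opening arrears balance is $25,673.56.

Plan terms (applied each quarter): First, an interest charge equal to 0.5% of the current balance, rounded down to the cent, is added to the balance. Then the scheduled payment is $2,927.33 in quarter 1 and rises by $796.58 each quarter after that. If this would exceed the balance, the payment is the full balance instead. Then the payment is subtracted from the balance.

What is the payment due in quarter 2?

$3,723.91

Quarter 1: $25,673.56 +$128.36 interest = $25,801.92; pay $2,927.33 → $22,874.59
Quarter 2: $22,874.59 +$114.37 interest = $22,988.96; pay $3,723.91 → $19,265.05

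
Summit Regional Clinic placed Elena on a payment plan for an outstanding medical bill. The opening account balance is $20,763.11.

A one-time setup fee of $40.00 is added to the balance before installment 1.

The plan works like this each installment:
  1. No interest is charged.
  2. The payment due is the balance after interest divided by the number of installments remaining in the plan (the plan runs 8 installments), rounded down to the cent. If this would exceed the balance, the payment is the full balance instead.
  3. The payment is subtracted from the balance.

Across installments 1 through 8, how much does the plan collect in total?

$20,803.11

# | Opening | Payment | End bal
1 | $20,803.11 | $2,600.38 | $18,202.73
2 | $18,202.73 | $2,600.39 | $15,602.34
3 | $15,602.34 | $2,600.39 | $13,001.95
4 | $13,001.95 | $2,600.39 | $10,401.56
5 | $10,401.56 | $2,600.39 | $7,801.17
6 | $7,801.17 | $2,600.39 | $5,200.78
7 | $5,200.78 | $2,600.39 | $2,600.39
8 | $2,600.39 | $2,600.39 | $0.00
Total paid: $20,803.11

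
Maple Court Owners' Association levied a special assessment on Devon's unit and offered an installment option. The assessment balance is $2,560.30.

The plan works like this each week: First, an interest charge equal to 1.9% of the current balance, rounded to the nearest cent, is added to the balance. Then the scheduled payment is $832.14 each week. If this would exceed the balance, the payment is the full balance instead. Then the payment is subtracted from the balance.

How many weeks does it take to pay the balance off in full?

4

Week 1: opening $2,560.30; interest $48.65 → $2,608.95; payment $832.14; balance $1,776.81
Week 2: opening $1,776.81; interest $33.76 → $1,810.57; payment $832.14; balance $978.43
Week 3: opening $978.43; interest $18.59 → $997.02; payment $832.14; balance $164.88
Week 4: opening $164.88; interest $3.13 → $168.01; payment $168.01; balance $0.00
Balance reaches $0.00 in week 4.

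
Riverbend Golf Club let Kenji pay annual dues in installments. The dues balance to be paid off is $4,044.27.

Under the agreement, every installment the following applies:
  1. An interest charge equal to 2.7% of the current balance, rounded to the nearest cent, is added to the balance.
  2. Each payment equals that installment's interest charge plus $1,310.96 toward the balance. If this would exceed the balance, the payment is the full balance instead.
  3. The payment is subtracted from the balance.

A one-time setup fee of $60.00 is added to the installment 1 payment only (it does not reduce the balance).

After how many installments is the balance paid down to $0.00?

Installment 1: $4,044.27 +$109.20 interest = $4,153.47; pay $1,420.16 (+ $60.00 fee) → $2,733.31
Installment 2: $2,733.31 +$73.80 interest = $2,807.11; pay $1,384.76 → $1,422.35
Installment 3: $1,422.35 +$38.40 interest = $1,460.75; pay $1,349.36 → $111.39
Installment 4: $111.39 +$3.01 interest = $114.40; pay $114.40 → $0.00
Balance reaches $0.00 in installment 4.

4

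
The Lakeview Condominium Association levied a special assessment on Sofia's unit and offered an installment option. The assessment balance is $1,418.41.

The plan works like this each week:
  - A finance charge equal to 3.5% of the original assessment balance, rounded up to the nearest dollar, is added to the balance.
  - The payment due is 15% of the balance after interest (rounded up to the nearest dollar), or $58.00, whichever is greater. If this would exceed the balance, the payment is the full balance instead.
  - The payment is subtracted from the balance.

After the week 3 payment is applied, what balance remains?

Week 1: opening $1,418.41; interest $50.00 → $1,468.41; payment $221.00; balance $1,247.41
Week 2: opening $1,247.41; interest $50.00 → $1,297.41; payment $195.00; balance $1,102.41
Week 3: opening $1,102.41; interest $50.00 → $1,152.41; payment $173.00; balance $979.41

$979.41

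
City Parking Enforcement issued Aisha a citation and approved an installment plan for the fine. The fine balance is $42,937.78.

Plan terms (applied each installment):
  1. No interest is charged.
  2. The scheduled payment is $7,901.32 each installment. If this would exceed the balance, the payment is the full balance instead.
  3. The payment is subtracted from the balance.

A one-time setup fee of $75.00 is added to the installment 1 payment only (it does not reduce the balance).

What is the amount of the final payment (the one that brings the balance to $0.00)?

$3,431.18

# | Opening | Payment | Fee | End bal
1 | $42,937.78 | $7,901.32 | $75.00 | $35,036.46
2 | $35,036.46 | $7,901.32 | — | $27,135.14
3 | $27,135.14 | $7,901.32 | — | $19,233.82
4 | $19,233.82 | $7,901.32 | — | $11,332.50
5 | $11,332.50 | $7,901.32 | — | $3,431.18
6 | $3,431.18 | $3,431.18 | — | $0.00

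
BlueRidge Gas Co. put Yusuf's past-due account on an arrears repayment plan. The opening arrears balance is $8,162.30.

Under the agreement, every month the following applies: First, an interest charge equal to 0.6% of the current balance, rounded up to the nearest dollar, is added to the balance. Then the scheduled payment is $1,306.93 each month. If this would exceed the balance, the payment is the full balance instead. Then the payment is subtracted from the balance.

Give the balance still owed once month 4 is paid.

Month 1: opening $8,162.30; interest $49.00 → $8,211.30; payment $1,306.93; balance $6,904.37
Month 2: opening $6,904.37; interest $42.00 → $6,946.37; payment $1,306.93; balance $5,639.44
Month 3: opening $5,639.44; interest $34.00 → $5,673.44; payment $1,306.93; balance $4,366.51
Month 4: opening $4,366.51; interest $27.00 → $4,393.51; payment $1,306.93; balance $3,086.58

$3,086.58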